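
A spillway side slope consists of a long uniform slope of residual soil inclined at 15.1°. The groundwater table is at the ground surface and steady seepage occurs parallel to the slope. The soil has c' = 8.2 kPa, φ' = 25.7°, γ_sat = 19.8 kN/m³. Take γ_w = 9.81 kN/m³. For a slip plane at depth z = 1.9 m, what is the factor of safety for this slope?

With seepage parallel to the slope and the water table at the surface, the effective normal stress on the slip plane uses the buoyant unit weight γ' = γ_sat − γ_w while the driving shear stress uses γ_sat:
FS = [c' + γ' z cos²β tanφ'] / [γ_sat z sinβ cosβ]
γ' = 19.8 − 9.81 = 9.99 kN/m³
Numerator = 8.2 + 9.99·1.9·cos²15.1°·tan25.7° = 8.2 + 9.99·1.9·0.9321·0.4813 = 16.715 kPa
Denominator = 19.8·1.9·sin15.1°·cos15.1° = 19.8·1.9·0.2605·0.9655 = 9.462 kPa
FS = 16.715 / 9.462 = 1.767

FS = 1.77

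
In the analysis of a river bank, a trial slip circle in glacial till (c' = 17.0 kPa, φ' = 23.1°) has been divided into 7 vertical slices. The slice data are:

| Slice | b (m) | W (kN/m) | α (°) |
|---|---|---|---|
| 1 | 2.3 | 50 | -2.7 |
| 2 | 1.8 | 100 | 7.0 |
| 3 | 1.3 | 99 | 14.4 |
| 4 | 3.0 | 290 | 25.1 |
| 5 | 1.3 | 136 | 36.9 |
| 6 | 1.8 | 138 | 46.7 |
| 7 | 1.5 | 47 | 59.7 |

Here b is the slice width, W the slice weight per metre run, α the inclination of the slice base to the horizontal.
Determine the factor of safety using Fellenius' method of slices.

Ordinary method of slices: FS = Σ[c'·Δl_i + (W_i cosα_i)·tanφ'] / Σ W_i sinα_i, with Δl_i = b_i / cosα_i.
Slice 1: Δl = 2.3/cos(-2.7°) = 2.303 m; N'_1 = 50·cos(-2.7°) = 49.9; c'Δl = 39.14; W sinα = -2.4
Slice 2: Δl = 1.8/cos7.0° = 1.814 m; N'_2 = 100·cos7.0° = 99.3; c'Δl = 30.83; W sinα = 12.2
Slice 3: Δl = 1.3/cos14.4° = 1.342 m; N'_3 = 99·cos14.4° = 95.9; c'Δl = 22.82; W sinα = 24.6
Slice 4: Δl = 3.0/cos25.1° = 3.313 m; N'_4 = 290·cos25.1° = 262.6; c'Δl = 56.32; W sinα = 123.0
Slice 5: Δl = 1.3/cos36.9° = 1.626 m; N'_5 = 136·cos36.9° = 108.8; c'Δl = 27.64; W sinα = 81.7
Slice 6: Δl = 1.8/cos46.7° = 2.625 m; N'_6 = 138·cos46.7° = 94.6; c'Δl = 44.62; W sinα = 100.4
Slice 7: Δl = 1.5/cos59.7° = 2.973 m; N'_7 = 47·cos59.7° = 23.7; c'Δl = 50.54; W sinα = 40.6
Σc'Δl = 271.9 kN/m; ΣN' = 734.8 kN/m; ΣW sinα = 380.1 kN/m
Resisting = 271.9 + 734.8·tan23.1° = 271.9 + 313.4 = 585.3 kN/m
FS = 585.3 / 380.1 = 1.540

FS = 1.54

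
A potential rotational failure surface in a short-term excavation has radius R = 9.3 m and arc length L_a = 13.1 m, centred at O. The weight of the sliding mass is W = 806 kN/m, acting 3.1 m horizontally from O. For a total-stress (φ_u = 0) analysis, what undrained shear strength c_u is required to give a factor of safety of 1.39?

FS = c_u·L_a·R / (W·d), so c_u = FS·W·d / (L_a·R).
c_u = 1.39·806·3.1 / (13.10·9.3) = 3473.1 / 121.83 = 28.51 kPa

c_u = 28.5 kPa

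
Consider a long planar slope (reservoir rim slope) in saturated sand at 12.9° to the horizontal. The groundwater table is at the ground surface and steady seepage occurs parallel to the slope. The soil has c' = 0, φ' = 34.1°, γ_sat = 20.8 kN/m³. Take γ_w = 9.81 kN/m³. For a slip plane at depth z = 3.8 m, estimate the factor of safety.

With seepage parallel to the slope and the water table at the surface, the effective normal stress on the slip plane uses the buoyant unit weight γ' = γ_sat − γ_w while the driving shear stress uses γ_sat:
FS = [c' + γ' z cos²β tanφ'] / [γ_sat z sinβ cosβ]
(For c' = 0 this reduces to FS = (γ'/γ_sat)·tanφ'/tanβ.)
γ' = 20.8 − 9.81 = 10.99 kN/m³
Numerator = 0.0 + 10.99·3.8·cos²12.9°·tan34.1° = 0.0 + 10.99·3.8·0.9502·0.6771 = 26.866 kPa
Denominator = 20.8·3.8·sin12.9°·cos12.9° = 20.8·3.8·0.2233·0.9748 = 17.200 kPa
FS = 26.866 / 17.200 = 1.562

FS = 1.56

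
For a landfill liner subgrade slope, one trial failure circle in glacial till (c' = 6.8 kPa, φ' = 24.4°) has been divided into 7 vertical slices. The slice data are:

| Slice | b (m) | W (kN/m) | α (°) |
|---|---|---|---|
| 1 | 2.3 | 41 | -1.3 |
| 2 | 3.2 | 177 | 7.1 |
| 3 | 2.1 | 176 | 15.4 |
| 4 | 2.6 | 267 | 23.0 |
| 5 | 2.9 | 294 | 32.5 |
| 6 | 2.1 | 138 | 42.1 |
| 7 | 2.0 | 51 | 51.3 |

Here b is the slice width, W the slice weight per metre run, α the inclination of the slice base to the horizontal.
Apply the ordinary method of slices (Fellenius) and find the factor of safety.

Ordinary method of slices: FS = Σ[c'·Δl_i + (W_i cosα_i)·tanφ'] / Σ W_i sinα_i, with Δl_i = b_i / cosα_i.
Slice 1: Δl = 2.3/cos(-1.3°) = 2.301 m; N'_1 = 41·cos(-1.3°) = 41.0; c'Δl = 15.64; W sinα = -0.9
Slice 2: Δl = 3.2/cos7.1° = 3.225 m; N'_2 = 177·cos7.1° = 175.6; c'Δl = 21.93; W sinα = 21.9
Slice 3: Δl = 2.1/cos15.4° = 2.178 m; N'_3 = 176·cos15.4° = 169.7; c'Δl = 14.81; W sinα = 46.7
Slice 4: Δl = 2.6/cos23.0° = 2.825 m; N'_4 = 267·cos23.0° = 245.8; c'Δl = 19.21; W sinα = 104.3
Slice 5: Δl = 2.9/cos32.5° = 3.438 m; N'_5 = 294·cos32.5° = 248.0; c'Δl = 23.38; W sinα = 158.0
Slice 6: Δl = 2.1/cos42.1° = 2.830 m; N'_6 = 138·cos42.1° = 102.4; c'Δl = 19.25; W sinα = 92.5
Slice 7: Δl = 2.0/cos51.3° = 3.199 m; N'_7 = 51·cos51.3° = 31.9; c'Δl = 21.75; W sinα = 39.8
Σc'Δl = 136.0 kN/m; ΣN' = 1014.3 kN/m; ΣW sinα = 462.3 kN/m
Resisting = 136.0 + 1014.3·tan24.4° = 136.0 + 460.1 = 596.1 kN/m
FS = 596.1 / 462.3 = 1.289

FS = 1.29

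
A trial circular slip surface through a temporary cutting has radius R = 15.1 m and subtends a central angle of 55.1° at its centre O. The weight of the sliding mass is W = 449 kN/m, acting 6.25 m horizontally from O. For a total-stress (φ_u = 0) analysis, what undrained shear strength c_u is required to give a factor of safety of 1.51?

FS = c_u·L_a·R / (W·d), so c_u = FS·W·d / (L_a·R).
Arc length L_a = R·θ = 15.1·(55.1°·π/180) = 15.1·0.9617 = 14.52 m
c_u = 1.51·449·6.25 / (14.52·15.1) = 4237.4 / 219.27 = 19.33 kPa

c_u = 19.3 kPa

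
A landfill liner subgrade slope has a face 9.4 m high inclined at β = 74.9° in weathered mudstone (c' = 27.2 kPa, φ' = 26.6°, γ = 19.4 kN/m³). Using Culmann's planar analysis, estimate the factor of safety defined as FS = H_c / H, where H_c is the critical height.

H_c = (4c'/γ) · sinβ cosφ' / [1 − cos(β − φ')]
    = (4·27.2/19.4) · sin74.9°·cos26.6° / [1 − cos48.3°]
    = 5.608 · 0.8633 / 0.3348 = 14.46 m
FS = H_c / H = 14.46 / 9.4 = 1.539

FS = 1.54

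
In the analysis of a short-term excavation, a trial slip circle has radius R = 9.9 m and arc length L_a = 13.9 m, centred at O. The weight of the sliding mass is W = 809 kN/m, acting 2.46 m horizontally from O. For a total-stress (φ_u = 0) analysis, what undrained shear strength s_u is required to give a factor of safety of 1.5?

FS = s_u·L_a·R / (W·d), so s_u = FS·W·d / (L_a·R).
s_u = 1.5·809·2.46 / (13.90·9.9) = 2985.2 / 137.61 = 21.69 kPa

s_u = 21.7 kPa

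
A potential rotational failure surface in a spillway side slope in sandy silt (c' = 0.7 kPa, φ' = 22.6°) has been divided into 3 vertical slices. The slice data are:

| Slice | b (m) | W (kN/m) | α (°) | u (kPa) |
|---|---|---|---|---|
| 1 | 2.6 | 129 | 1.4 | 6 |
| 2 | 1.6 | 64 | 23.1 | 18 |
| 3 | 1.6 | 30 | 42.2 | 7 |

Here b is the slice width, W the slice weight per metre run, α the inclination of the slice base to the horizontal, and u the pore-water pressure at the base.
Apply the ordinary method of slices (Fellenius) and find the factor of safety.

Ordinary method of slices: FS = Σ[c'·Δl_i + (W_i cosα_i − u_i·Δl_i)·tanφ'] / Σ W_i sinα_i, with Δl_i = b_i / cosα_i.
Slice 1: Δl = 2.6/cos1.4° = 2.601 m; N'_1 = 129·cos1.4° − 6·2.601 = 113.4; c'Δl = 1.82; W sinα = 3.2
Slice 2: Δl = 1.6/cos23.1° = 1.739 m; N'_2 = 64·cos23.1° − 18·1.739 = 27.6; c'Δl = 1.22; W sinα = 25.1
Slice 3: Δl = 1.6/cos42.2° = 2.160 m; N'_3 = 30·cos42.2° − 7·2.160 = 7.1; c'Δl = 1.51; W sinα = 20.2
Σc'Δl = 4.6 kN/m; ΣN' = 148.0 kN/m; ΣW sinα = 48.4 kN/m
Resisting = 4.6 + 148.0·tan22.6° = 4.6 + 61.6 = 66.2 kN/m
FS = 66.2 / 48.4 = 1.367

FS = 1.37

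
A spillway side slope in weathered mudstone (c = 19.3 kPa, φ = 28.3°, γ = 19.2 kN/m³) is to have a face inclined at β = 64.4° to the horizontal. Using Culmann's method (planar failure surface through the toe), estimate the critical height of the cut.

H_c = 16.63 m

Culmann's analysis gives the critical failure plane at α_cr = (β + φ)/2 = (64.4 + 28.3)/2 = 46.4°, and the critical height
H_c = (4c/γ) · sinβ cosφ / [1 − cos(β − φ)]
    = (4·19.3/19.2) · sin64.4°·cos28.3° / [1 − cos(36.1°)]
    = 4.021 · 0.9018·0.8805 / [1 − 0.8080]
    = 4.021 · 0.7940 / 0.1920
    = 16.63 m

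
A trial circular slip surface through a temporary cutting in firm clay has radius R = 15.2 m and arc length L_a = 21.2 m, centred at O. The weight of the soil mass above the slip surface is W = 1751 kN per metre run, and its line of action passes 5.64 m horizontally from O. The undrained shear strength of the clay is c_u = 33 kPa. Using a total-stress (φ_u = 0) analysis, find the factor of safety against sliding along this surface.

FS = 1.08

Taking moments about the centre O, the resisting moment is provided by the undrained shear strength acting along the arc:
M_R = c_u·L_a·R = 33·21.20·15.2 = 10633.9 kN·m/m
M_D = W·d = 1751·5.64 = 9875.6 kN·m/m
FS = M_R / M_D = 10633.9 / 9875.6 = 1.077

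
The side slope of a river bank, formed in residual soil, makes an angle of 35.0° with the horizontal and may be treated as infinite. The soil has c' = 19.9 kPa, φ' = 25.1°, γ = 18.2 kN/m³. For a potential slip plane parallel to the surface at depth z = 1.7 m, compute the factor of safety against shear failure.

FS = 2.04

For an infinite slope with a slip plane parallel to the surface (no pore pressure): FS = [c' + γz cos²β tanφ'] / [γz sinβ cosβ].
γz = 18.2·1.7 = 30.94 kN/m²
Numerator = 19.9 + 30.94·cos²35.0°·tan25.1° = 19.9 + 30.94·0.6710·0.4684 = 29.625 kPa
Denominator = 30.94·sin35.0°·cos35.0° = 30.94·0.5736·0.8192 = 14.537 kPa
FS = 29.625 / 14.537 = 2.038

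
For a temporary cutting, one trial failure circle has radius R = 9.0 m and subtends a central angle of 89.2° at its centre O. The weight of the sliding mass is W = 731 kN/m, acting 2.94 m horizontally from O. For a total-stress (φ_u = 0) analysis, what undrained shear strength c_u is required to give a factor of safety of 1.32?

c_u = 22.5 kPa

FS = c_u·L_a·R / (W·d), so c_u = FS·W·d / (L_a·R).
Arc length L_a = R·θ = 9.0·(89.2°·π/180) = 9.0·1.5568 = 14.01 m
c_u = 1.32·731·2.94 / (14.01·9.0) = 2836.9 / 126.10 = 22.50 kPa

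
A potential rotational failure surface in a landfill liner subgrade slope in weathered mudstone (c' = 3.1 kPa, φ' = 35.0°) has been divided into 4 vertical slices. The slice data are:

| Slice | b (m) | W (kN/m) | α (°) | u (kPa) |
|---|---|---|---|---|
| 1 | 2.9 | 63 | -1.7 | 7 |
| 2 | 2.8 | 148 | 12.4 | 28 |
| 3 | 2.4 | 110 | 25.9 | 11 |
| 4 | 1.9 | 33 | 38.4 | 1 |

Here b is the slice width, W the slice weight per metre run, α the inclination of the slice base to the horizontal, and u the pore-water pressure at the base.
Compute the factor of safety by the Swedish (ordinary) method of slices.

FS = 1.76

Ordinary method of slices: FS = Σ[c'·Δl_i + (W_i cosα_i − u_i·Δl_i)·tanφ'] / Σ W_i sinα_i, with Δl_i = b_i / cosα_i.
Slice 1: Δl = 2.9/cos(-1.7°) = 2.901 m; N'_1 = 63·cos(-1.7°) − 7·2.901 = 42.7; c'Δl = 8.99; W sinα = -1.9
Slice 2: Δl = 2.8/cos12.4° = 2.867 m; N'_2 = 148·cos12.4° − 28·2.867 = 64.3; c'Δl = 8.89; W sinα = 31.8
Slice 3: Δl = 2.4/cos25.9° = 2.668 m; N'_3 = 110·cos25.9° − 11·2.668 = 69.6; c'Δl = 8.27; W sinα = 48.0
Slice 4: Δl = 1.9/cos38.4° = 2.424 m; N'_4 = 33·cos38.4° − 1·2.424 = 23.4; c'Δl = 7.52; W sinα = 20.5
Σc'Δl = 33.7 kN/m; ΣN' = 200.0 kN/m; ΣW sinα = 98.5 kN/m
Resisting = 33.7 + 200.0·tan35.0° = 33.7 + 140.0 = 173.7 kN/m
FS = 173.7 / 98.5 = 1.764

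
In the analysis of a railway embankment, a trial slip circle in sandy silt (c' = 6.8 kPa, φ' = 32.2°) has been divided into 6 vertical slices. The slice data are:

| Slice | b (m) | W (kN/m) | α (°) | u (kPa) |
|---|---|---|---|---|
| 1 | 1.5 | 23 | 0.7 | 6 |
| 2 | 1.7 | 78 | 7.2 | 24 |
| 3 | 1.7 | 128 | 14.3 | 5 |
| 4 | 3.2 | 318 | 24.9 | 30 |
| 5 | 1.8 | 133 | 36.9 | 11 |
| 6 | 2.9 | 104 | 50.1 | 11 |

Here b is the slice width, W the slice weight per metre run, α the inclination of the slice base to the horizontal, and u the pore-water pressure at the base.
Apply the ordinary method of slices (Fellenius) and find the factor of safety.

Ordinary method of slices: FS = Σ[c'·Δl_i + (W_i cosα_i − u_i·Δl_i)·tanφ'] / Σ W_i sinα_i, with Δl_i = b_i / cosα_i.
Slice 1: Δl = 1.5/cos0.7° = 1.500 m; N'_1 = 23·cos0.7° − 6·1.500 = 14.0; c'Δl = 10.20; W sinα = 0.3
Slice 2: Δl = 1.7/cos7.2° = 1.714 m; N'_2 = 78·cos7.2° − 24·1.714 = 36.3; c'Δl = 11.65; W sinα = 9.8
Slice 3: Δl = 1.7/cos14.3° = 1.754 m; N'_3 = 128·cos14.3° − 5·1.754 = 115.3; c'Δl = 11.93; W sinα = 31.6
Slice 4: Δl = 3.2/cos24.9° = 3.528 m; N'_4 = 318·cos24.9° − 30·3.528 = 182.6; c'Δl = 23.99; W sinα = 133.9
Slice 5: Δl = 1.8/cos36.9° = 2.251 m; N'_5 = 133·cos36.9° − 11·2.251 = 81.6; c'Δl = 15.31; W sinα = 79.9
Slice 6: Δl = 2.9/cos50.1° = 4.521 m; N'_6 = 104·cos50.1° − 11·4.521 = 17.0; c'Δl = 30.74; W sinα = 79.8
Σc'Δl = 103.8 kN/m; ΣN' = 446.7 kN/m; ΣW sinα = 335.2 kN/m
Resisting = 103.8 + 446.7·tan32.2° = 103.8 + 281.3 = 385.1 kN/m
FS = 385.1 / 335.2 = 1.149

FS = 1.15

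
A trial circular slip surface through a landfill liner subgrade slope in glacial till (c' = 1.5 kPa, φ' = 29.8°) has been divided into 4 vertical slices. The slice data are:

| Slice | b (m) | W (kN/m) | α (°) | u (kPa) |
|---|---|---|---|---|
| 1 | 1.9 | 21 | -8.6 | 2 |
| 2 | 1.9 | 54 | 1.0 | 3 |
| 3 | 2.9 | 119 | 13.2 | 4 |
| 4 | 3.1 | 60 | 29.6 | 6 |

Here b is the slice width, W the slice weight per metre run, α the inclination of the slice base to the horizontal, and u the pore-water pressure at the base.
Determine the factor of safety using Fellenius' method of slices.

Ordinary method of slices: FS = Σ[c'·Δl_i + (W_i cosα_i − u_i·Δl_i)·tanφ'] / Σ W_i sinα_i, with Δl_i = b_i / cosα_i.
Slice 1: Δl = 1.9/cos(-8.6°) = 1.922 m; N'_1 = 21·cos(-8.6°) − 2·1.922 = 16.9; c'Δl = 2.88; W sinα = -3.1
Slice 2: Δl = 1.9/cos1.0° = 1.900 m; N'_2 = 54·cos1.0° − 3·1.900 = 48.3; c'Δl = 2.85; W sinα = 0.9
Slice 3: Δl = 2.9/cos13.2° = 2.979 m; N'_3 = 119·cos13.2° − 4·2.979 = 103.9; c'Δl = 4.47; W sinα = 27.2
Slice 4: Δl = 3.1/cos29.6° = 3.565 m; N'_4 = 60·cos29.6° − 6·3.565 = 30.8; c'Δl = 5.35; W sinα = 29.6
Σc'Δl = 15.5 kN/m; ΣN' = 199.9 kN/m; ΣW sinα = 54.6 kN/m
Resisting = 15.5 + 199.9·tan29.8° = 15.5 + 114.5 = 130.1 kN/m
FS = 130.1 / 54.6 = 2.381

FS = 2.38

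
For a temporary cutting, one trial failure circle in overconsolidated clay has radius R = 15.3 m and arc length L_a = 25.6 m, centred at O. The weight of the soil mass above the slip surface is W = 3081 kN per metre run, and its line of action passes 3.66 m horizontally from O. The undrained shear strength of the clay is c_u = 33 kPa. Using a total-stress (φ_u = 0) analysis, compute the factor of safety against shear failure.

FS = 1.15

Taking moments about the centre O, the resisting moment is provided by the undrained shear strength acting along the arc:
M_R = c_u·L_a·R = 33·25.60·15.3 = 12925.4 kN·m/m
M_D = W·d = 3081·3.66 = 11276.5 kN·m/m
FS = M_R / M_D = 12925.4 / 11276.5 = 1.146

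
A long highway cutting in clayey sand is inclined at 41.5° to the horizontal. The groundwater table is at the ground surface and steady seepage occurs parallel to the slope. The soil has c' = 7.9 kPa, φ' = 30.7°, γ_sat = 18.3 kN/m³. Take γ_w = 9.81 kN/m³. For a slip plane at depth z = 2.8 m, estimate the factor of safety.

FS = 0.62

With seepage parallel to the slope and the water table at the surface, the effective normal stress on the slip plane uses the buoyant unit weight γ' = γ_sat − γ_w while the driving shear stress uses γ_sat:
FS = [c' + γ' z cos²β tanφ'] / [γ_sat z sinβ cosβ]
γ' = 18.3 − 9.81 = 8.49 kN/m³
Numerator = 7.9 + 8.49·2.8·cos²41.5°·tan30.7° = 7.9 + 8.49·2.8·0.5609·0.5938 = 15.817 kPa
Denominator = 18.3·2.8·sin41.5°·cos41.5° = 18.3·2.8·0.6626·0.7490 = 25.429 kPa
FS = 15.817 / 25.429 = 0.622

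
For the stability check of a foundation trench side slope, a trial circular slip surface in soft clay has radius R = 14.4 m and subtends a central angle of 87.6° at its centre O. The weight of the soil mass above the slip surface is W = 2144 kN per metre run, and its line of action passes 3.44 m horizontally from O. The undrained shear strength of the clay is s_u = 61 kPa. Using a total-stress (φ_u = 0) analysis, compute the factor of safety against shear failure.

FS = 2.62

Taking moments about the centre O, the resisting moment is provided by the undrained shear strength acting along the arc:
Arc length L_a = R·θ = 14.4·(87.6°·π/180) = 14.4·1.5289 = 22.02 m
M_R = s_u·L_a·R = 61·22.02·14.4 = 19339.1 kN·m/m
M_D = W·d = 2144·3.44 = 7375.4 kN·m/m
FS = M_R / M_D = 19339.1 / 7375.4 = 2.622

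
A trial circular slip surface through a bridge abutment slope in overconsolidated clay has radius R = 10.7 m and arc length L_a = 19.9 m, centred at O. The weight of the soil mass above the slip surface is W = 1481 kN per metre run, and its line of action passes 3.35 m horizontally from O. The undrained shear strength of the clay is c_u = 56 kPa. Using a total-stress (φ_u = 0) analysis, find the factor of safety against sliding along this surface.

FS = 2.40

Taking moments about the centre O, the resisting moment is provided by the undrained shear strength acting along the arc:
M_R = c_u·L_a·R = 56·19.90·10.7 = 11924.1 kN·m/m
M_D = W·d = 1481·3.35 = 4961.4 kN·m/m
FS = M_R / M_D = 11924.1 / 4961.4 = 2.403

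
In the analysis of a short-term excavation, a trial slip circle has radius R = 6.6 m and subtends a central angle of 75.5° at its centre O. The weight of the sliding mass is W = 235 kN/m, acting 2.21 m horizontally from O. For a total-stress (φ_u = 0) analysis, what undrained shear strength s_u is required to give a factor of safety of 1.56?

s_u = 14.1 kPa

FS = s_u·L_a·R / (W·d), so s_u = FS·W·d / (L_a·R).
Arc length L_a = R·θ = 6.6·(75.5°·π/180) = 6.6·1.3177 = 8.70 m
s_u = 1.56·235·2.21 / (8.70·6.6) = 810.2 / 57.40 = 14.11 kPa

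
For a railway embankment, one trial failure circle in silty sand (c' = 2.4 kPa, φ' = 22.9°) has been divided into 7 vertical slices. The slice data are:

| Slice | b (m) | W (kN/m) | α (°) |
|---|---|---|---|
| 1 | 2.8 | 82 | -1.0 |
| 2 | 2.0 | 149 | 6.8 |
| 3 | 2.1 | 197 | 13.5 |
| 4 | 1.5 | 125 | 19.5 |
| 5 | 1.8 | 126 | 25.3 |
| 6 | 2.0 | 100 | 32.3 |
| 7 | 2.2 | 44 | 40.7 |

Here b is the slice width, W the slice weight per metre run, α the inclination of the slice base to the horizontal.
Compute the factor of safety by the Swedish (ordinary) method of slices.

FS = 1.52

Ordinary method of slices: FS = Σ[c'·Δl_i + (W_i cosα_i)·tanφ'] / Σ W_i sinα_i, with Δl_i = b_i / cosα_i.
Slice 1: Δl = 2.8/cos(-1.0°) = 2.800 m; N'_1 = 82·cos(-1.0°) = 82.0; c'Δl = 6.72; W sinα = -1.4
Slice 2: Δl = 2.0/cos6.8° = 2.014 m; N'_2 = 149·cos6.8° = 148.0; c'Δl = 4.83; W sinα = 17.6
Slice 3: Δl = 2.1/cos13.5° = 2.160 m; N'_3 = 197·cos13.5° = 191.6; c'Δl = 5.18; W sinα = 46.0
Slice 4: Δl = 1.5/cos19.5° = 1.591 m; N'_4 = 125·cos19.5° = 117.8; c'Δl = 3.82; W sinα = 41.7
Slice 5: Δl = 1.8/cos25.3° = 1.991 m; N'_5 = 126·cos25.3° = 113.9; c'Δl = 4.78; W sinα = 53.8
Slice 6: Δl = 2.0/cos32.3° = 2.366 m; N'_6 = 100·cos32.3° = 84.5; c'Δl = 5.68; W sinα = 53.4
Slice 7: Δl = 2.2/cos40.7° = 2.902 m; N'_7 = 44·cos40.7° = 33.4; c'Δl = 6.96; W sinα = 28.7
Σc'Δl = 38.0 kN/m; ΣN' = 771.1 kN/m; ΣW sinα = 239.9 kN/m
Resisting = 38.0 + 771.1·tan22.9° = 38.0 + 325.7 = 363.7 kN/m
FS = 363.7 / 239.9 = 1.516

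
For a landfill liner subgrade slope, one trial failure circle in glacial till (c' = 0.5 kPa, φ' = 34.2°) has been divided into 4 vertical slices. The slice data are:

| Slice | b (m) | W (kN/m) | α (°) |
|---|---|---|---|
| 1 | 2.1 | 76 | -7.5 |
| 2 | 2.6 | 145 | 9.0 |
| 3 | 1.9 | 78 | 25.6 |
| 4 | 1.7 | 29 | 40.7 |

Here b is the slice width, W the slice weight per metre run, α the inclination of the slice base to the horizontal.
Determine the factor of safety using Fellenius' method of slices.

Ordinary method of slices: FS = Σ[c'·Δl_i + (W_i cosα_i)·tanφ'] / Σ W_i sinα_i, with Δl_i = b_i / cosα_i.
Slice 1: Δl = 2.1/cos(-7.5°) = 2.118 m; N'_1 = 76·cos(-7.5°) = 75.3; c'Δl = 1.06; W sinα = -9.9
Slice 2: Δl = 2.6/cos9.0° = 2.632 m; N'_2 = 145·cos9.0° = 143.2; c'Δl = 1.32; W sinα = 22.7
Slice 3: Δl = 1.9/cos25.6° = 2.107 m; N'_3 = 78·cos25.6° = 70.3; c'Δl = 1.05; W sinα = 33.7
Slice 4: Δl = 1.7/cos40.7° = 2.242 m; N'_4 = 29·cos40.7° = 22.0; c'Δl = 1.12; W sinα = 18.9
Σc'Δl = 4.5 kN/m; ΣN' = 310.9 kN/m; ΣW sinα = 65.4 kN/m
Resisting = 4.5 + 310.9·tan34.2° = 4.5 + 211.3 = 215.8 kN/m
FS = 215.8 / 65.4 = 3.301

FS = 3.30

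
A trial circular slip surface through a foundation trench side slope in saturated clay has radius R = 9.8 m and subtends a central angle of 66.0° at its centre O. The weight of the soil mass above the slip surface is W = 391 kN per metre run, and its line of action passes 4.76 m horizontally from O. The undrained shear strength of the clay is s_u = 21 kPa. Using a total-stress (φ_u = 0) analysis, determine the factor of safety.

Taking moments about the centre O, the resisting moment is provided by the undrained shear strength acting along the arc:
Arc length L_a = R·θ = 9.8·(66.0°·π/180) = 9.8·1.1519 = 11.29 m
M_R = s_u·L_a·R = 21·11.29·9.8 = 2323.2 kN·m/m
M_D = W·d = 391·4.76 = 1861.2 kN·m/m
FS = M_R / M_D = 2323.2 / 1861.2 = 1.248

FS = 1.25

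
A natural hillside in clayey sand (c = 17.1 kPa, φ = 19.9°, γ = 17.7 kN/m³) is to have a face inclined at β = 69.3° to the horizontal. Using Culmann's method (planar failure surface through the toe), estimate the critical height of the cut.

H_c = 9.73 m

Culmann's analysis gives the critical failure plane at α_cr = (β + φ)/2 = (69.3 + 19.9)/2 = 44.6°, and the critical height
H_c = (4c/γ) · sinβ cosφ / [1 − cos(β − φ)]
    = (4·17.1/17.7) · sin69.3°·cos19.9° / [1 − cos(49.4°)]
    = 3.864 · 0.9354·0.9403 / [1 − 0.6508]
    = 3.864 · 0.8796 / 0.3492
    = 9.73 m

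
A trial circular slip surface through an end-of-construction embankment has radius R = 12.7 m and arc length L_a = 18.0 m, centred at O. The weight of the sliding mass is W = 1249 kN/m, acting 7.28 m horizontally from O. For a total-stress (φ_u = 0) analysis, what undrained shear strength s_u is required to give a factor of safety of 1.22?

s_u = 48.5 kPa

FS = s_u·L_a·R / (W·d), so s_u = FS·W·d / (L_a·R).
s_u = 1.22·1249·7.28 / (18.00·12.7) = 11093.1 / 228.60 = 48.53 kPa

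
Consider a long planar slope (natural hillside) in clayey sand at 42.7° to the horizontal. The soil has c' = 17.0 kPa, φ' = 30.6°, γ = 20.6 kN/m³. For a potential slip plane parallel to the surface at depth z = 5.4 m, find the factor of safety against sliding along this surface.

FS = 0.95

For an infinite slope with a slip plane parallel to the surface (no pore pressure): FS = [c' + γz cos²β tanφ'] / [γz sinβ cosβ].
γz = 20.6·5.4 = 111.24 kN/m²
Numerator = 17.0 + 111.24·cos²42.7°·tan30.6° = 17.0 + 111.24·0.5401·0.5914 = 52.532 kPa
Denominator = 111.24·sin42.7°·cos42.7° = 111.24·0.6782·0.7349 = 55.441 kPa
FS = 52.532 / 55.441 = 0.948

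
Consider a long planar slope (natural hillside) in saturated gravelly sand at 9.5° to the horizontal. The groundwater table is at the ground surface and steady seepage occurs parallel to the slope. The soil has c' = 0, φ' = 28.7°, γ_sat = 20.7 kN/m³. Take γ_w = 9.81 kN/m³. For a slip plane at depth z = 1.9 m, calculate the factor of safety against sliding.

FS = 1.72

With seepage parallel to the slope and the water table at the surface, the effective normal stress on the slip plane uses the buoyant unit weight γ' = γ_sat − γ_w while the driving shear stress uses γ_sat:
FS = [c' + γ' z cos²β tanφ'] / [γ_sat z sinβ cosβ]
(For c' = 0 this reduces to FS = (γ'/γ_sat)·tanφ'/tanβ.)
γ' = 20.7 − 9.81 = 10.89 kN/m³
Numerator = 0.0 + 10.89·1.9·cos²9.5°·tan28.7° = 0.0 + 10.89·1.9·0.9728·0.5475 = 11.019 kPa
Denominator = 20.7·1.9·sin9.5°·cos9.5° = 20.7·1.9·0.1650·0.9863 = 6.402 kPa
FS = 11.019 / 6.402 = 1.721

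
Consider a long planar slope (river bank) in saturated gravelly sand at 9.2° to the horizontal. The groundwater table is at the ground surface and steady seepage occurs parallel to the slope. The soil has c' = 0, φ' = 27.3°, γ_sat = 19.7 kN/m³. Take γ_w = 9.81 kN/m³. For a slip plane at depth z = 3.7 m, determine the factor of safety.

With seepage parallel to the slope and the water table at the surface, the effective normal stress on the slip plane uses the buoyant unit weight γ' = γ_sat − γ_w while the driving shear stress uses γ_sat:
FS = [c' + γ' z cos²β tanφ'] / [γ_sat z sinβ cosβ]
(For c' = 0 this reduces to FS = (γ'/γ_sat)·tanφ'/tanβ.)
γ' = 19.7 − 9.81 = 9.89 kN/m³
Numerator = 0.0 + 9.89·3.7·cos²9.2°·tan27.3° = 0.0 + 9.89·3.7·0.9744·0.5161 = 18.404 kPa
Denominator = 19.7·3.7·sin9.2°·cos9.2° = 19.7·3.7·0.1599·0.9871 = 11.504 kPa
FS = 18.404 / 11.504 = 1.600

FS = 1.60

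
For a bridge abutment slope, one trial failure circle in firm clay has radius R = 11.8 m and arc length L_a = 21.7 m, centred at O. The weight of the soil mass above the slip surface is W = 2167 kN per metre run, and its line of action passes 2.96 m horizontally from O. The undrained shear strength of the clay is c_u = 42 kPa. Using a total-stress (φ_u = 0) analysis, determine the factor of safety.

Taking moments about the centre O, the resisting moment is provided by the undrained shear strength acting along the arc:
M_R = c_u·L_a·R = 42·21.70·11.8 = 10754.5 kN·m/m
M_D = W·d = 2167·2.96 = 6414.3 kN·m/m
FS = M_R / M_D = 10754.5 / 6414.3 = 1.677

FS = 1.68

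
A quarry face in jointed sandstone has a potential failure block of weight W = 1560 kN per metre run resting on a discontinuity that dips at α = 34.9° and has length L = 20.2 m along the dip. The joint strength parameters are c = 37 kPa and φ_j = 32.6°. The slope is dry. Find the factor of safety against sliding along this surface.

Resolving the block weight along and normal to the plane and applying the Mohr–Coulomb strength on the joint:
N' = W cosα = 1560·cos34.9° = 1279.4 kN/m
Driving force T = W sinα = 1560·sin34.9° = 892.5 kN/m
Resisting force R = c·L + N'·tanφ_j = 37·20.2 + 1279.4·tan32.6° = 747.4 + 818.2 = 1565.6 kN/m
FS = R / T = 1565.6 / 892.5 = 1.754

FS = 1.75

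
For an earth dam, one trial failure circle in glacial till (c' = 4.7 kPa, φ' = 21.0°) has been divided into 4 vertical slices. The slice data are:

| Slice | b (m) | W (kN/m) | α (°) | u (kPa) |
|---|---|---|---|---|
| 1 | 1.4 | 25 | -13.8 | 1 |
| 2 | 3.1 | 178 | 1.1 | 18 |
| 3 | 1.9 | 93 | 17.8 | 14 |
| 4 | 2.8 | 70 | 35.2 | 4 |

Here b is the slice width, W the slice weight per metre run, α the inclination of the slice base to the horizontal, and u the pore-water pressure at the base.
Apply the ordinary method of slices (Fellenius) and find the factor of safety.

Ordinary method of slices: FS = Σ[c'·Δl_i + (W_i cosα_i − u_i·Δl_i)·tanφ'] / Σ W_i sinα_i, with Δl_i = b_i / cosα_i.
Slice 1: Δl = 1.4/cos(-13.8°) = 1.442 m; N'_1 = 25·cos(-13.8°) − 1·1.442 = 22.8; c'Δl = 6.78; W sinα = -6.0
Slice 2: Δl = 3.1/cos1.1° = 3.101 m; N'_2 = 178·cos1.1° − 18·3.101 = 122.2; c'Δl = 14.57; W sinα = 3.4
Slice 3: Δl = 1.9/cos17.8° = 1.996 m; N'_3 = 93·cos17.8° − 14·1.996 = 60.6; c'Δl = 9.38; W sinα = 28.4
Slice 4: Δl = 2.8/cos35.2° = 3.427 m; N'_4 = 70·cos35.2° − 4·3.427 = 43.5; c'Δl = 16.10; W sinα = 40.4
Σc'Δl = 46.8 kN/m; ΣN' = 249.1 kN/m; ΣW sinα = 66.2 kN/m
Resisting = 46.8 + 249.1·tan21.0° = 46.8 + 95.6 = 142.5 kN/m
FS = 142.5 / 66.2 = 2.151

FS = 2.15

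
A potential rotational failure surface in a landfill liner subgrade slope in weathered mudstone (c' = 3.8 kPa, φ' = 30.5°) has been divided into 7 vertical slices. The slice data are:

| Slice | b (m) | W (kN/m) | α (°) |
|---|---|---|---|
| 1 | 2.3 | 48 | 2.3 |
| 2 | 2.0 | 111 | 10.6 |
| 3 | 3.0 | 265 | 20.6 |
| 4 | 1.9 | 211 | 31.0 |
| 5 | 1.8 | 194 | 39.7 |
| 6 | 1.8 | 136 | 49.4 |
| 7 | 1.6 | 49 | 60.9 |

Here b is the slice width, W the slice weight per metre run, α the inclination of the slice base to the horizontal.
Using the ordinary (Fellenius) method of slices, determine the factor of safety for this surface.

FS = 1.15

Ordinary method of slices: FS = Σ[c'·Δl_i + (W_i cosα_i)·tanφ'] / Σ W_i sinα_i, with Δl_i = b_i / cosα_i.
Slice 1: Δl = 2.3/cos2.3° = 2.302 m; N'_1 = 48·cos2.3° = 48.0; c'Δl = 8.75; W sinα = 1.9
Slice 2: Δl = 2.0/cos10.6° = 2.035 m; N'_2 = 111·cos10.6° = 109.1; c'Δl = 7.73; W sinα = 20.4
Slice 3: Δl = 3.0/cos20.6° = 3.205 m; N'_3 = 265·cos20.6° = 248.1; c'Δl = 12.18; W sinα = 93.2
Slice 4: Δl = 1.9/cos31.0° = 2.217 m; N'_4 = 211·cos31.0° = 180.9; c'Δl = 8.42; W sinα = 108.7
Slice 5: Δl = 1.8/cos39.7° = 2.339 m; N'_5 = 194·cos39.7° = 149.3; c'Δl = 8.89; W sinα = 123.9
Slice 6: Δl = 1.8/cos49.4° = 2.766 m; N'_6 = 136·cos49.4° = 88.5; c'Δl = 10.51; W sinα = 103.3
Slice 7: Δl = 1.6/cos60.9° = 3.290 m; N'_7 = 49·cos60.9° = 23.8; c'Δl = 12.50; W sinα = 42.8
Σc'Δl = 69.0 kN/m; ΣN' = 847.6 kN/m; ΣW sinα = 494.3 kN/m
Resisting = 69.0 + 847.6·tan30.5° = 69.0 + 499.3 = 568.2 kN/m
FS = 568.2 / 494.3 = 1.150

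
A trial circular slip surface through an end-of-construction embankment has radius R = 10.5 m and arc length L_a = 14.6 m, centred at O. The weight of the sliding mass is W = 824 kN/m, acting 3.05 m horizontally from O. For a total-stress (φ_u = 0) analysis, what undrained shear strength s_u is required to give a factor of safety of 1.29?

FS = s_u·L_a·R / (W·d), so s_u = FS·W·d / (L_a·R).
s_u = 1.29·824·3.05 / (14.60·10.5) = 3242.0 / 153.30 = 21.15 kPa

s_u = 21.1 kPa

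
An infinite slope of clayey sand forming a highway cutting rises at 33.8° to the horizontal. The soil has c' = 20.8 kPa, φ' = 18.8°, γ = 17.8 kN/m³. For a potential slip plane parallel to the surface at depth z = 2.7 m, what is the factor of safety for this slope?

For an infinite slope with a slip plane parallel to the surface (no pore pressure): FS = [c' + γz cos²β tanφ'] / [γz sinβ cosβ].
γz = 17.8·2.7 = 48.06 kN/m²
Numerator = 20.8 + 48.06·cos²33.8°·tan18.8° = 20.8 + 48.06·0.6905·0.3404 = 32.098 kPa
Denominator = 48.06·sin33.8°·cos33.8° = 48.06·0.5563·0.8310 = 22.217 kPa
FS = 32.098 / 22.217 = 1.445

FS = 1.44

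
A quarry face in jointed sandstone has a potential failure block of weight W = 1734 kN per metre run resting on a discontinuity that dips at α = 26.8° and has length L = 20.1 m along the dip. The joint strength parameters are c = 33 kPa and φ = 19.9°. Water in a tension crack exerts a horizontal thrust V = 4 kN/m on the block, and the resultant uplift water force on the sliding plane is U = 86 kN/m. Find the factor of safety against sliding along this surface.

FS = 1.52

Resolving the block weight along and normal to the plane and applying the Mohr–Coulomb strength on the joint:
N' = W cosα − U − V sinα = 1734·cos26.8° − 86 − 4·sin26.8° = 1459.9 kN/m
Driving force T = W sinα + V cosα = 1734·sin26.8° + 4·cos26.8° = 785.4 kN/m
Resisting force R = c·L + N'·tanφ = 33·20.1 + 1459.9·tan19.9° = 663.3 + 528.5 = 1191.8 kN/m
FS = R / T = 1191.8 / 785.4 = 1.517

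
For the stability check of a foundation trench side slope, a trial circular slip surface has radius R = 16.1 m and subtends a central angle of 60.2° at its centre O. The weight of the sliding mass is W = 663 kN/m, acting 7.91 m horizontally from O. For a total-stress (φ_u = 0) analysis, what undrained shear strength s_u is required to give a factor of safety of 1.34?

FS = s_u·L_a·R / (W·d), so s_u = FS·W·d / (L_a·R).
Arc length L_a = R·θ = 16.1·(60.2°·π/180) = 16.1·1.0507 = 16.92 m
s_u = 1.34·663·7.91 / (16.92·16.1) = 7027.4 / 272.35 = 25.80 kPa

s_u = 25.8 kPa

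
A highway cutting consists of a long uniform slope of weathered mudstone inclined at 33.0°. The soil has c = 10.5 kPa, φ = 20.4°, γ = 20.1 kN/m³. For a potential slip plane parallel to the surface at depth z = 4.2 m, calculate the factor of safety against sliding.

FS = 0.84

For an infinite slope with a slip plane parallel to the surface (no pore pressure): FS = [c + γz cos²β tanφ] / [γz sinβ cosβ].
γz = 20.1·4.2 = 84.42 kN/m²
Numerator = 10.5 + 84.42·cos²33.0°·tan20.4° = 10.5 + 84.42·0.7034·0.3719 = 32.583 kPa
Denominator = 84.42·sin33.0°·cos33.0° = 84.42·0.5446·0.8387 = 38.561 kPa
FS = 32.583 / 38.561 = 0.845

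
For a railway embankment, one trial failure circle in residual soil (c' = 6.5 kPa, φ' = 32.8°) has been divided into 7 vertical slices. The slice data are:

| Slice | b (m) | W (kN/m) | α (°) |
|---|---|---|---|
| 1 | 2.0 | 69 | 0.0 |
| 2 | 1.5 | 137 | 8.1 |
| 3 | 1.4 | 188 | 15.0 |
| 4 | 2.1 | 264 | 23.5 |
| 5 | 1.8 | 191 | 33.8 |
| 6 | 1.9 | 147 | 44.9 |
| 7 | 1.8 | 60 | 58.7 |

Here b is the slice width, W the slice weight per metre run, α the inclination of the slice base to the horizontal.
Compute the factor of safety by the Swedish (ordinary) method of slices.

Ordinary method of slices: FS = Σ[c'·Δl_i + (W_i cosα_i)·tanφ'] / Σ W_i sinα_i, with Δl_i = b_i / cosα_i.
Slice 1: Δl = 2.0/cos0.0° = 2.000 m; N'_1 = 69·cos0.0° = 69.0; c'Δl = 13.00; W sinα = 0.0
Slice 2: Δl = 1.5/cos8.1° = 1.515 m; N'_2 = 137·cos8.1° = 135.6; c'Δl = 9.85; W sinα = 19.3
Slice 3: Δl = 1.4/cos15.0° = 1.449 m; N'_3 = 188·cos15.0° = 181.6; c'Δl = 9.42; W sinα = 48.7
Slice 4: Δl = 2.1/cos23.5° = 2.290 m; N'_4 = 264·cos23.5° = 242.1; c'Δl = 14.88; W sinα = 105.3
Slice 5: Δl = 1.8/cos33.8° = 2.166 m; N'_5 = 191·cos33.8° = 158.7; c'Δl = 14.08; W sinα = 106.3
Slice 6: Δl = 1.9/cos44.9° = 2.682 m; N'_6 = 147·cos44.9° = 104.1; c'Δl = 17.44; W sinα = 103.8
Slice 7: Δl = 1.8/cos58.7° = 3.465 m; N'_7 = 60·cos58.7° = 31.2; c'Δl = 22.52; W sinα = 51.3
Σc'Δl = 101.2 kN/m; ΣN' = 922.3 kN/m; ΣW sinα = 434.5 kN/m
Resisting = 101.2 + 922.3·tan32.8° = 101.2 + 594.4 = 695.6 kN/m
FS = 695.6 / 434.5 = 1.601

FS = 1.60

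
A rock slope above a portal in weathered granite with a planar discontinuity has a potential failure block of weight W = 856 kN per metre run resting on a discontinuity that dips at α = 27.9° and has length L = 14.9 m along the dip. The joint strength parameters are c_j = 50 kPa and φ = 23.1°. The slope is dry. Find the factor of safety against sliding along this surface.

Resolving the block weight along and normal to the plane and applying the Mohr–Coulomb strength on the joint:
N' = W cosα = 856·cos27.9° = 756.5 kN/m
Driving force T = W sinα = 856·sin27.9° = 400.5 kN/m
Resisting force R = c_j·L + N'·tanφ = 50·14.9 + 756.5·tan23.1° = 745.0 + 322.7 = 1067.7 kN/m
FS = R / T = 1067.7 / 400.5 = 2.666

FS = 2.67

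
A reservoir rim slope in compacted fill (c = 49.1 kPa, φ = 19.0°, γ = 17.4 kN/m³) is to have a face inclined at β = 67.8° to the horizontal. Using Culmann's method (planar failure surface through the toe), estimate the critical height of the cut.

Culmann's analysis gives the critical failure plane at α_cr = (β + φ)/2 = (67.8 + 19.0)/2 = 43.4°, and the critical height
H_c = (4c/γ) · sinβ cosφ / [1 − cos(β − φ)]
    = (4·49.1/17.4) · sin67.8°·cos19.0° / [1 − cos(48.8°)]
    = 11.287 · 0.9259·0.9455 / [1 − 0.6587]
    = 11.287 · 0.8754 / 0.3413
    = 28.95 m

H_c = 28.95 m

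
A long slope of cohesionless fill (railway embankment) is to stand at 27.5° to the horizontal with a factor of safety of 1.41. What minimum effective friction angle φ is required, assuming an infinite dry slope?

FS = tanφ/tanβ ⇒ tanφ = FS · tanβ = 1.41 · tan27.5° = 0.7340
φ = arctan(0.7340) = 36.28°

φ = 36.3°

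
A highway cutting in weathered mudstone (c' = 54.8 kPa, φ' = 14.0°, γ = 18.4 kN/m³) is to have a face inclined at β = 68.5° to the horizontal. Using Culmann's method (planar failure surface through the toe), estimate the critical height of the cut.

Culmann's analysis gives the critical failure plane at α_cr = (β + φ')/2 = (68.5 + 14.0)/2 = 41.2°, and the critical height
H_c = (4c'/γ) · sinβ cosφ' / [1 − cos(β − φ')]
    = (4·54.8/18.4) · sin68.5°·cos14.0° / [1 − cos(54.5°)]
    = 11.913 · 0.9304·0.9703 / [1 − 0.5807]
    = 11.913 · 0.9028 / 0.4193
    = 25.65 m

H_c = 25.65 m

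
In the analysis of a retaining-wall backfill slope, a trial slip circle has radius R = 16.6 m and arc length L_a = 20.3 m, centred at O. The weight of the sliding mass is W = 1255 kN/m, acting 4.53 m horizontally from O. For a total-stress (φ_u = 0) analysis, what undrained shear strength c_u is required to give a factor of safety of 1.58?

c_u = 26.7 kPa

FS = c_u·L_a·R / (W·d), so c_u = FS·W·d / (L_a·R).
c_u = 1.58·1255·4.53 / (20.30·16.6) = 8982.5 / 336.98 = 26.66 kPa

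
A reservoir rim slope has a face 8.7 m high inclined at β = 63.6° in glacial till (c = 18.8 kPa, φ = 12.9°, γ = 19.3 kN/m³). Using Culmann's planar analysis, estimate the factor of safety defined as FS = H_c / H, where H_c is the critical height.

FS = 1.07

H_c = (4c/γ) · sinβ cosφ / [1 − cos(β − φ)]
    = (4·18.8/19.3) · sin63.6°·cos12.9° / [1 − cos50.7°]
    = 3.896 · 0.8731 / 0.3666 = 9.28 m
FS = H_c / H = 9.28 / 8.7 = 1.067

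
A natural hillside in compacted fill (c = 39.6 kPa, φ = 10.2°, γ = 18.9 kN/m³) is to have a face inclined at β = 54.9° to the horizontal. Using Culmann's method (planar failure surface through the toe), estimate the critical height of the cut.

H_c = 23.34 m

Culmann's analysis gives the critical failure plane at α_cr = (β + φ)/2 = (54.9 + 10.2)/2 = 32.5°, and the critical height
H_c = (4c/γ) · sinβ cosφ / [1 − cos(β − φ)]
    = (4·39.6/18.9) · sin54.9°·cos10.2° / [1 − cos(44.7°)]
    = 8.381 · 0.8181·0.9842 / [1 − 0.7108]
    = 8.381 · 0.8052 / 0.2892
    = 23.34 m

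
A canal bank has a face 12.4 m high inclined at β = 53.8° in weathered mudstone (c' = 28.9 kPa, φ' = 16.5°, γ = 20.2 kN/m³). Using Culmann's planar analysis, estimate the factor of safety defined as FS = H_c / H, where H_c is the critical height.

FS = 1.75

H_c = (4c'/γ) · sinβ cosφ' / [1 − cos(β − φ')]
    = (4·28.9/20.2) · sin53.8°·cos16.5° / [1 − cos37.3°]
    = 5.723 · 0.7737 / 0.2045 = 21.65 m
FS = H_c / H = 21.65 / 12.4 = 1.746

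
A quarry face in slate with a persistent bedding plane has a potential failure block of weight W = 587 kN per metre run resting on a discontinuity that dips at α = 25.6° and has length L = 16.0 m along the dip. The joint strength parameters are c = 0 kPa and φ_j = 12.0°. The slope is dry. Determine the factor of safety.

FS = 0.44

Resolving the block weight along and normal to the plane and applying the Mohr–Coulomb strength on the joint:
N' = W cosα = 587·cos25.6° = 529.4 kN/m
Driving force T = W sinα = 587·sin25.6° = 253.6 kN/m
Resisting force R = c·L + N'·tanφ_j = 0·16.0 + 529.4·tan12.0° = 0.0 + 112.5 = 112.5 kN/m
FS = R / T = 112.5 / 253.6 = 0.444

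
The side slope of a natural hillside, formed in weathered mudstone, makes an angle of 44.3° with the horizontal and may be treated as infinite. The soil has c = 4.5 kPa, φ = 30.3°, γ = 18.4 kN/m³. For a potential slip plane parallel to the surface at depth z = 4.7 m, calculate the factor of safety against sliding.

FS = 0.70

For an infinite slope with a slip plane parallel to the surface (no pore pressure): FS = [c + γz cos²β tanφ] / [γz sinβ cosβ].
γz = 18.4·4.7 = 86.48 kN/m²
Numerator = 4.5 + 86.48·cos²44.3°·tan30.3° = 4.5 + 86.48·0.5122·0.5844 = 30.385 kPa
Denominator = 86.48·sin44.3°·cos44.3° = 86.48·0.6984·0.7157 = 43.227 kPa
FS = 30.385 / 43.227 = 0.703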